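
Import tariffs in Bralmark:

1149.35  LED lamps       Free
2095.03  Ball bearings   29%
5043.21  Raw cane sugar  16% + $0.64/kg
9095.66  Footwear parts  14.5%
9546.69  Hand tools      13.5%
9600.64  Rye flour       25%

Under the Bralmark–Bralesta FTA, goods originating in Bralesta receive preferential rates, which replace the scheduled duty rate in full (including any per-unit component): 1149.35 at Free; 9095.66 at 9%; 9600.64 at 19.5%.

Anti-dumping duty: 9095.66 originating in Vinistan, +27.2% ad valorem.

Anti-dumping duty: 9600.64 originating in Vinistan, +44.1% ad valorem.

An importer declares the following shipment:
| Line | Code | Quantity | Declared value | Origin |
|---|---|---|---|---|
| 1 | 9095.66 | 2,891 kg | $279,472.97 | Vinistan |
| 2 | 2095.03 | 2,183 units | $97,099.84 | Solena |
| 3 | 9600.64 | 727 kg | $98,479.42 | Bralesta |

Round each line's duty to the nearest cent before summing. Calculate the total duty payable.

$163,902.67

Line 1 (9095.66, Vinistan, 2,891 kg, $279,472.97):
Base rate for 9095.66 is 14.5%.
9095.66 has an FTA preferential rate, but origin Vinistan is not Bralesta; base rate stands.
Additional duty on 9095.66 from Vinistan: +27.2%. Applied ad valorem rate: 14.5% + 27.2% = 41.7%.
Duty = $279,472.97 × 41.7% = $116,540.23.
Line 2 (2095.03, Solena, 2,183 units, $97,099.84):
Base rate for 2095.03 is 29%.
Duty = $97,099.84 × 29% = $28,158.95.
Line 3 (9600.64, Bralesta, 727 kg, $98,479.42):
Base rate for 9600.64 is 25%.
Origin Bralesta qualifies under the Bralmark–Bralesta agreement and 9600.64 is covered: preferential rate 19.5% applies instead.
The additional-duty order on 9600.64 targets Vinistan, not Bralesta; it does not apply.
Duty = $98,479.42 × 19.5% = $19,203.49.
Total = $116,540.23 + $28,158.95 + $19,203.49 = $163,902.67.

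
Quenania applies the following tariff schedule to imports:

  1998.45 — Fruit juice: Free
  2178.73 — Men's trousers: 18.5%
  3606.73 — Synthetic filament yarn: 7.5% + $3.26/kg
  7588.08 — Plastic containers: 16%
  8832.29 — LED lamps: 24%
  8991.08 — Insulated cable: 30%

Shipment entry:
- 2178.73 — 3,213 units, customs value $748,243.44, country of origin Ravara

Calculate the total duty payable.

Line 1 (2178.73, Ravara, 3,213 units, $748,243.44):
Base rate for 2178.73 is 18.5%.
Duty = $748,243.44 × 18.5% = $138,425.04.

$138,425.04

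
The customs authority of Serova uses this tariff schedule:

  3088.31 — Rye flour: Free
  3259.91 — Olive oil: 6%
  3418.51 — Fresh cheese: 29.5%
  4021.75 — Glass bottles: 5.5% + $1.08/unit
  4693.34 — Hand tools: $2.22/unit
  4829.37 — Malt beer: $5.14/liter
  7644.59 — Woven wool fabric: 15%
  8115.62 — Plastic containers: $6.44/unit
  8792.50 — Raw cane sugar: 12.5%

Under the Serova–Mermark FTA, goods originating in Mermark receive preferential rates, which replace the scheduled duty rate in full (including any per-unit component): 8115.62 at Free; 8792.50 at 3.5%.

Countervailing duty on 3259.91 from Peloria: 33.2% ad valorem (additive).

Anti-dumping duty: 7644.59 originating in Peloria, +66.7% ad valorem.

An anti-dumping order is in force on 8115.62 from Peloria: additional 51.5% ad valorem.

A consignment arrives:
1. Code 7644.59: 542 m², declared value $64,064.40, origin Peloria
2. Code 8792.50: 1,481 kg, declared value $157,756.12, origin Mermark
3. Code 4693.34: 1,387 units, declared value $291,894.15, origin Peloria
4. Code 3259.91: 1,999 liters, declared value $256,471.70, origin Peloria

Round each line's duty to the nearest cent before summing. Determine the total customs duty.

$161,478.12

Line 1 (7644.59, Peloria, 542 m², $64,064.40):
Base rate for 7644.59 is 15%.
Additional duty on 7644.59 from Peloria: +66.7%. Applied ad valorem rate: 15% + 66.7% = 81.7%.
Duty = $64,064.40 × 81.7% = $52,340.61.
Line 2 (8792.50, Mermark, 1,481 kg, $157,756.12):
Base rate for 8792.50 is 12.5%.
Origin Mermark qualifies under the Serova–Mermark agreement and 8792.50 is covered: preferential rate 3.5% applies instead.
Duty = $157,756.12 × 3.5% = $5,521.46.
Line 3 (4693.34, Peloria, 1,387 units, $291,894.15):
Base rate for 4693.34 is $2.22/unit.
Duty = 1,387 × $2.22 = $3,079.14.
Line 4 (3259.91, Peloria, 1,999 liters, $256,471.70):
Base rate for 3259.91 is 6%.
Additional duty on 3259.91 from Peloria: +33.2%. Applied ad valorem rate: 6% + 33.2% = 39.2%.
Duty = $256,471.70 × 39.2% = $100,536.91.
Total = $52,340.61 + $5,521.46 + $3,079.14 + $100,536.91 = $161,478.12.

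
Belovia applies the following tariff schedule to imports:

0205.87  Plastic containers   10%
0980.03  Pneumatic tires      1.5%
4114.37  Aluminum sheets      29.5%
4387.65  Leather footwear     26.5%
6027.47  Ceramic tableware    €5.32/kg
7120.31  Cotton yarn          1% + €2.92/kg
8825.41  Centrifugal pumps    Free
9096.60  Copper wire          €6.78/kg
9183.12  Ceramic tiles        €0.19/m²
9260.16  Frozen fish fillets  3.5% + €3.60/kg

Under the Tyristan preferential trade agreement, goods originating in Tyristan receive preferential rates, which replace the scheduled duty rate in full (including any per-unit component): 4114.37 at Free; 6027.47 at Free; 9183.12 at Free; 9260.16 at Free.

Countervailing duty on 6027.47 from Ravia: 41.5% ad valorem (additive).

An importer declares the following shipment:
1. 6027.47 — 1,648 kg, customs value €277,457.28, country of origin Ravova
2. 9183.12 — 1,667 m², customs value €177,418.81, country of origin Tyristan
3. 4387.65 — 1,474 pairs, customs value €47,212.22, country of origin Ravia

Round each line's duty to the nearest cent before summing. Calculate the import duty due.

Line 1 (6027.47, Ravova, 1,648 kg, €277,457.28):
Base rate for 6027.47 is €5.32/kg.
6027.47 has an FTA preferential rate, but origin Ravova is not Tyristan; base rate stands.
The additional-duty order on 6027.47 targets Ravia, not Ravova; it does not apply.
Duty = 1,648 × €5.32 = €8,767.36.
Line 2 (9183.12, Tyristan, 1,667 m², €177,418.81):
Base rate for 9183.12 is €0.19/m².
Origin Tyristan qualifies under the Belovia–Tyristan agreement and 9183.12 is covered: preferential rate Free applies instead.
Duty = €177,418.81 × 0% = €0.00.
Line 3 (4387.65, Ravia, 1,474 pairs, €47,212.22):
Base rate for 4387.65 is 26.5%.
Duty = €47,212.22 × 26.5% = €12,511.24.
Total = €8,767.36 + €0.00 + €12,511.24 = €21,278.60.

€21,278.60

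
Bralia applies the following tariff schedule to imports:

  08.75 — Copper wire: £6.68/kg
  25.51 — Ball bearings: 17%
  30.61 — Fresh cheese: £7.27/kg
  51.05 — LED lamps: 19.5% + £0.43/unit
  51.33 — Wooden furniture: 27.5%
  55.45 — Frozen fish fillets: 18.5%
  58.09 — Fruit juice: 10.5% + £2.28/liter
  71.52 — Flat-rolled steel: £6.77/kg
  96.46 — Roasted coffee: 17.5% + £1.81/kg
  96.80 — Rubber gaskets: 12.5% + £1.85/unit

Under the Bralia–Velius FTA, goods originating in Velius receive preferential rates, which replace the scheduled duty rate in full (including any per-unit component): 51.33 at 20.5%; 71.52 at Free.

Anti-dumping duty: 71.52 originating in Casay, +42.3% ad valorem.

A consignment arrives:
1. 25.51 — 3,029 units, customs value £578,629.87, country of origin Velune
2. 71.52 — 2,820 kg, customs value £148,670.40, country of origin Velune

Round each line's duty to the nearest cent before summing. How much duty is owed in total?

Line 1 (25.51, Velune, 3,029 units, £578,629.87):
Base rate for 25.51 is 17%.
Duty = £578,629.87 × 17% = £98,367.08.
Line 2 (71.52, Velune, 2,820 kg, £148,670.40):
Base rate for 71.52 is £6.77/kg.
71.52 has an FTA preferential rate, but origin Velune is not Velius; base rate stands.
The additional-duty order on 71.52 targets Casay, not Velune; it does not apply.
Duty = 2,820 × £6.77 = £19,091.40.
Total = £98,367.08 + £19,091.40 = £117,458.48.

£117,458.48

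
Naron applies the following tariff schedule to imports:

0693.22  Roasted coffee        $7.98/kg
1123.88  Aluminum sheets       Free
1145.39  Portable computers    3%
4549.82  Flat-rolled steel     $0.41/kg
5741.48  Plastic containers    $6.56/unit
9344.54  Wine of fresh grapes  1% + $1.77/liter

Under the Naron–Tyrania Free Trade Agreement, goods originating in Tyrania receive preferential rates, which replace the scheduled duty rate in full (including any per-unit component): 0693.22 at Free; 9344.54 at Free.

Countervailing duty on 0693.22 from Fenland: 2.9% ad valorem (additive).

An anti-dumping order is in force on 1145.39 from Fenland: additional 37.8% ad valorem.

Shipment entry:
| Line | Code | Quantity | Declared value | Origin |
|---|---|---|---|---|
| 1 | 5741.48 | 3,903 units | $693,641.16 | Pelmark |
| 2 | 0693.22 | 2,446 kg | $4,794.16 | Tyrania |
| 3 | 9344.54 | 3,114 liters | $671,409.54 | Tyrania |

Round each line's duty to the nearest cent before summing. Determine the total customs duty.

$25,603.68

Line 1 (5741.48, Pelmark, 3,903 units, $693,641.16):
Base rate for 5741.48 is $6.56/unit.
Duty = 3,903 × $6.56 = $25,603.68.
Line 2 (0693.22, Tyrania, 2,446 kg, $4,794.16):
Base rate for 0693.22 is $7.98/kg.
Origin Tyrania qualifies under the Naron–Tyrania agreement and 0693.22 is covered: preferential rate Free applies instead.
The additional-duty order on 0693.22 targets Fenland, not Tyrania; it does not apply.
Duty = $4,794.16 × 0% = $0.00.
Line 3 (9344.54, Tyrania, 3,114 liters, $671,409.54):
Base rate for 9344.54 is 1% + $1.77/liter.
Origin Tyrania qualifies under the Naron–Tyrania agreement and 9344.54 is covered: preferential rate Free applies instead.
Duty = $671,409.54 × 0% = $0.00.
Total = $25,603.68 + $0.00 + $0.00 = $25,603.68.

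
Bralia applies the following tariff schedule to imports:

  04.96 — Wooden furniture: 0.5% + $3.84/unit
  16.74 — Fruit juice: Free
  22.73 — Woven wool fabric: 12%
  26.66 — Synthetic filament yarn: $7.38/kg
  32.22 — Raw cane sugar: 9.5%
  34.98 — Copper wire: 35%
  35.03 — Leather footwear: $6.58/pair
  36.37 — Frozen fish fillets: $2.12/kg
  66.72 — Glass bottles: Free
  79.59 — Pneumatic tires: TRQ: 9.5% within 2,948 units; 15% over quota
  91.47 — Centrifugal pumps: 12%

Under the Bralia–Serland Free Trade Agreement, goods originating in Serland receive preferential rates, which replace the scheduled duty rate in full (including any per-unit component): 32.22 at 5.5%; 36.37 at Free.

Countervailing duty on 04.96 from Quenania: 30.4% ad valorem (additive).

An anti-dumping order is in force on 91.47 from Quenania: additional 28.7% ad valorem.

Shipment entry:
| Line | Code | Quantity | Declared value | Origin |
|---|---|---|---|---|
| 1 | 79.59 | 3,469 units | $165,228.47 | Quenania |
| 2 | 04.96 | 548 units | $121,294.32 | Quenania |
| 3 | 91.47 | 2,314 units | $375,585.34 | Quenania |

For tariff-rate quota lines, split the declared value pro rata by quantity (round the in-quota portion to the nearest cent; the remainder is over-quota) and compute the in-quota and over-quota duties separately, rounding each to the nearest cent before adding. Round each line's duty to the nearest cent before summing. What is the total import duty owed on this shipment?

Line 1 (79.59, Quenania, 3,469 units, $165,228.47):
Code 79.59 is under a tariff-rate quota (threshold 2,948 units). In-quota: 2,948 units at 9.5%; over-quota: 521 units at 15%.
Pro-rata value split: in-quota = $165,228.47 × 2,948/3,469 = $140,413.24; over-quota = $165,228.47 − $140,413.24 = $24,815.23.
In-quota duty = $140,413.24 × 9.5% = $13,339.26. Over-quota duty = $24,815.23 × 15% = $3,722.28.
Line duty = $13,339.26 + $3,722.28 = $17,061.54.
Line 2 (04.96, Quenania, 548 units, $121,294.32):
Base rate for 04.96 is 0.5% + $3.84/unit.
Additional duty on 04.96 from Quenania: +30.4%. Applied ad valorem rate: 0.5% + 30.4% = 30.9%.
Duty = $121,294.32 × 30.9% + 548 × $3.84 = $39,584.26.
Line 3 (91.47, Quenania, 2,314 units, $375,585.34):
Base rate for 91.47 is 12%.
Additional duty on 91.47 from Quenania: +28.7%. Applied ad valorem rate: 12% + 28.7% = 40.7%.
Duty = $375,585.34 × 40.7% = $152,863.23.
Total = $17,061.54 + $39,584.26 + $152,863.23 = $209,509.03.

$209,509.03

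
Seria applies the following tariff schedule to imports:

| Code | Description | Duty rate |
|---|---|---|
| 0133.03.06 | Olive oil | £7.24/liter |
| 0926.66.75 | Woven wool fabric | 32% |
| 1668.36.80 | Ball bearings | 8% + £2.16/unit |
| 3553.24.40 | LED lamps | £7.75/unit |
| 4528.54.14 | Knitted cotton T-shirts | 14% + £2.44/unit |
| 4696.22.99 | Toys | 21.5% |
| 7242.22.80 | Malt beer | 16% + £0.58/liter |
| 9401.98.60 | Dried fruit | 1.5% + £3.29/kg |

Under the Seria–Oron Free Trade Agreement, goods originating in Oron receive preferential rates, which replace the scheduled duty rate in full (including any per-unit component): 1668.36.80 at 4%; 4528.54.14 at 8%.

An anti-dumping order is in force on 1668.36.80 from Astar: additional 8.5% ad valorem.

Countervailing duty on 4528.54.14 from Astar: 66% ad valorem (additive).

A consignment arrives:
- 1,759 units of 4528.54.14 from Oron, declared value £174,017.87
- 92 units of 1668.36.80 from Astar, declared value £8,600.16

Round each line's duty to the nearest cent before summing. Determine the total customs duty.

£15,539.18

Line 1 (4528.54.14, Oron, 1,759 units, £174,017.87):
Base rate for 4528.54.14 is 14% + £2.44/unit.
Origin Oron qualifies under the Seria–Oron agreement and 4528.54.14 is covered: preferential rate 8% applies instead.
The additional-duty order on 4528.54.14 targets Astar, not Oron; it does not apply.
Duty = £174,017.87 × 8% = £13,921.43.
Line 2 (1668.36.80, Astar, 92 units, £8,600.16):
Base rate for 1668.36.80 is 8% + £2.16/unit.
1668.36.80 has an FTA preferential rate, but origin Astar is not Oron; base rate stands.
Additional duty on 1668.36.80 from Astar: +8.5%. Applied ad valorem rate: 8% + 8.5% = 16.5%.
Duty = £8,600.16 × 16.5% + 92 × £2.16 = £1,617.75.
Total = £13,921.43 + £1,617.75 = £15,539.18.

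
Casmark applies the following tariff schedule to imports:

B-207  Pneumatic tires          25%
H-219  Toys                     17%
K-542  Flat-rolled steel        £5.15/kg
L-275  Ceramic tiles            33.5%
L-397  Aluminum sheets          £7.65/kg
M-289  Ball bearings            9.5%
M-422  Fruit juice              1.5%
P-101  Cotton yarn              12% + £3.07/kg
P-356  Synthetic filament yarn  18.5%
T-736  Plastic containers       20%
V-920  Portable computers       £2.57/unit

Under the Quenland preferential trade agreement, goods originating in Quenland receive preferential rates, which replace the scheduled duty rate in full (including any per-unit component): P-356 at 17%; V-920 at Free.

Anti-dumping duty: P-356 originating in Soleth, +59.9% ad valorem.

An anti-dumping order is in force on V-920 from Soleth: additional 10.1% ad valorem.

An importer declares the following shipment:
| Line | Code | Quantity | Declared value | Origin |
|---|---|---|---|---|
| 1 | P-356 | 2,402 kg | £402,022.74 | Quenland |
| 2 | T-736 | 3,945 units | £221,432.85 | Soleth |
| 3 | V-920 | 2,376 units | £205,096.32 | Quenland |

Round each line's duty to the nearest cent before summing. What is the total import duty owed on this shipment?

Line 1 (P-356, Quenland, 2,402 kg, £402,022.74):
Base rate for P-356 is 18.5%.
Origin Quenland qualifies under the Casmark–Quenland agreement and P-356 is covered: preferential rate 17% applies instead.
The additional-duty order on P-356 targets Soleth, not Quenland; it does not apply.
Duty = £402,022.74 × 17% = £68,343.87.
Line 2 (T-736, Soleth, 3,945 units, £221,432.85):
Base rate for T-736 is 20%.
Duty = £221,432.85 × 20% = £44,286.57.
Line 3 (V-920, Quenland, 2,376 units, £205,096.32):
Base rate for V-920 is £2.57/unit.
Origin Quenland qualifies under the Casmark–Quenland agreement and V-920 is covered: preferential rate Free applies instead.
The additional-duty order on V-920 targets Soleth, not Quenland; it does not apply.
Duty = £205,096.32 × 0% = £0.00.
Total = £68,343.87 + £44,286.57 + £0.00 = £112,630.44.

£112,630.44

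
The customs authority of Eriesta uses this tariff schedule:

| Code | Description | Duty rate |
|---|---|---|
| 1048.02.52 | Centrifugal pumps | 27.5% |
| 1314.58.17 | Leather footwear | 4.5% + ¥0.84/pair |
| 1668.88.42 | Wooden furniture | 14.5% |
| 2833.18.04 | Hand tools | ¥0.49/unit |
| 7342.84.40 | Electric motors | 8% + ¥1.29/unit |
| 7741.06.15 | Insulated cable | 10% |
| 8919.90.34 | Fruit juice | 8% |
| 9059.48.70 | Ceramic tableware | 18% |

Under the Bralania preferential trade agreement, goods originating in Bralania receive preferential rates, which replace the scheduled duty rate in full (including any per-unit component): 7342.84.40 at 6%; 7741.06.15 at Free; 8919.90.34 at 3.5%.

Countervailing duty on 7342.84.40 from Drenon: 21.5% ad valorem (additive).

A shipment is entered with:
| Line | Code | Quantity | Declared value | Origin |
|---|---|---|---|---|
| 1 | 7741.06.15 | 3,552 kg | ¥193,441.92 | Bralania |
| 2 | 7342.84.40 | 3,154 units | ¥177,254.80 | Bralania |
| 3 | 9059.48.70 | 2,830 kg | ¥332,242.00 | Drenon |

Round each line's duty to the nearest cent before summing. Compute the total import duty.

Line 1 (7741.06.15, Bralania, 3,552 kg, ¥193,441.92):
Base rate for 7741.06.15 is 10%.
Origin Bralania qualifies under the Eriesta–Bralania agreement and 7741.06.15 is covered: preferential rate Free applies instead.
Duty = ¥193,441.92 × 0% = ¥0.00.
Line 2 (7342.84.40, Bralania, 3,154 units, ¥177,254.80):
Base rate for 7342.84.40 is 8% + ¥1.29/unit.
Origin Bralania qualifies under the Eriesta–Bralania agreement and 7342.84.40 is covered: preferential rate 6% applies instead.
The additional-duty order on 7342.84.40 targets Drenon, not Bralania; it does not apply.
Duty = ¥177,254.80 × 6% = ¥10,635.29.
Line 3 (9059.48.70, Drenon, 2,830 kg, ¥332,242.00):
Base rate for 9059.48.70 is 18%.
Duty = ¥332,242.00 × 18% = ¥59,803.56.
Total = ¥0.00 + ¥10,635.29 + ¥59,803.56 = ¥70,438.85.

¥70,438.85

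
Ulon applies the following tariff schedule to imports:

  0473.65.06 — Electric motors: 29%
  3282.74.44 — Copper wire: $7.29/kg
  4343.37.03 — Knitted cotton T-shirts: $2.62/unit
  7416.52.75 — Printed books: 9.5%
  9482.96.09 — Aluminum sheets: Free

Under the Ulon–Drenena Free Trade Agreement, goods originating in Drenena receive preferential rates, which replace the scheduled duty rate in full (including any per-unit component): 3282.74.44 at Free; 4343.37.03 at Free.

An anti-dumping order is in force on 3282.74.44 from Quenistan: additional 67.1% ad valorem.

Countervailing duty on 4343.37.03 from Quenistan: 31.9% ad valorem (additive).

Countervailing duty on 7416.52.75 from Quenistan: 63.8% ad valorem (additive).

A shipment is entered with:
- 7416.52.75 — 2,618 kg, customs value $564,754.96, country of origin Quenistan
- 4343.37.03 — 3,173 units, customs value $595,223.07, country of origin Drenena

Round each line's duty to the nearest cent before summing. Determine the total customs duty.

Line 1 (7416.52.75, Quenistan, 2,618 kg, $564,754.96):
Base rate for 7416.52.75 is 9.5%.
Additional duty on 7416.52.75 from Quenistan: +63.8%. Applied ad valorem rate: 9.5% + 63.8% = 73.3%.
Duty = $564,754.96 × 73.3% = $413,965.39.
Line 2 (4343.37.03, Drenena, 3,173 units, $595,223.07):
Base rate for 4343.37.03 is $2.62/unit.
Origin Drenena qualifies under the Ulon–Drenena agreement and 4343.37.03 is covered: preferential rate Free applies instead.
The additional-duty order on 4343.37.03 targets Quenistan, not Drenena; it does not apply.
Duty = $595,223.07 × 0% = $0.00.
Total = $413,965.39 + $0.00 = $413,965.39.

$413,965.39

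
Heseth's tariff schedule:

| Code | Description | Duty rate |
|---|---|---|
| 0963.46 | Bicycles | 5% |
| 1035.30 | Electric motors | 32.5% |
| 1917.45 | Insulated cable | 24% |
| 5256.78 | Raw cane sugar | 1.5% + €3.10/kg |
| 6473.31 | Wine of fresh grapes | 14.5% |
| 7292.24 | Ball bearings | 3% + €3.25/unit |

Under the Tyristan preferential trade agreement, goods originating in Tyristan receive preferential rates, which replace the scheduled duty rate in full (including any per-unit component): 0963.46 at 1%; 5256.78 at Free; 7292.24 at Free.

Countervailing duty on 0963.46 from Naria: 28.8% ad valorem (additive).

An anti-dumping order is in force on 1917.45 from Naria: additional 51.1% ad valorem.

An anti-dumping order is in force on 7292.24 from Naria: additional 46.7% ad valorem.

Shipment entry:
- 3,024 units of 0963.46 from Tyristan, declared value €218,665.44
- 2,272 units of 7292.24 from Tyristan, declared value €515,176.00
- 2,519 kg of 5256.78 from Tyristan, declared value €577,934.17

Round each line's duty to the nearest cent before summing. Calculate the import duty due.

€2,186.65

Line 1 (0963.46, Tyristan, 3,024 units, €218,665.44):
Base rate for 0963.46 is 5%.
Origin Tyristan qualifies under the Heseth–Tyristan agreement and 0963.46 is covered: preferential rate 1% applies instead.
The additional-duty order on 0963.46 targets Naria, not Tyristan; it does not apply.
Duty = €218,665.44 × 1% = €2,186.65.
Line 2 (7292.24, Tyristan, 2,272 units, €515,176.00):
Base rate for 7292.24 is 3% + €3.25/unit.
Origin Tyristan qualifies under the Heseth–Tyristan agreement and 7292.24 is covered: preferential rate Free applies instead.
The additional-duty order on 7292.24 targets Naria, not Tyristan; it does not apply.
Duty = €515,176.00 × 0% = €0.00.
Line 3 (5256.78, Tyristan, 2,519 kg, €577,934.17):
Base rate for 5256.78 is 1.5% + €3.10/kg.
Origin Tyristan qualifies under the Heseth–Tyristan agreement and 5256.78 is covered: preferential rate Free applies instead.
Duty = €577,934.17 × 0% = €0.00.
Total = €2,186.65 + €0.00 + €0.00 = €2,186.65.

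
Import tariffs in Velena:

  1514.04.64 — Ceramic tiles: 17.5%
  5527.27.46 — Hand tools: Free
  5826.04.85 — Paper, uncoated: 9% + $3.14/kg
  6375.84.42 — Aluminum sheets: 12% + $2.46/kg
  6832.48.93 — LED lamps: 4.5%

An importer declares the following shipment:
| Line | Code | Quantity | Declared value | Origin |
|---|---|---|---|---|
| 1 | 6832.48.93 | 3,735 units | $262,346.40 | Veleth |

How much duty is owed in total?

Line 1 (6832.48.93, Veleth, 3,735 units, $262,346.40):
Base rate for 6832.48.93 is 4.5%.
Duty = $262,346.40 × 4.5% = $11,805.59.

$11,805.59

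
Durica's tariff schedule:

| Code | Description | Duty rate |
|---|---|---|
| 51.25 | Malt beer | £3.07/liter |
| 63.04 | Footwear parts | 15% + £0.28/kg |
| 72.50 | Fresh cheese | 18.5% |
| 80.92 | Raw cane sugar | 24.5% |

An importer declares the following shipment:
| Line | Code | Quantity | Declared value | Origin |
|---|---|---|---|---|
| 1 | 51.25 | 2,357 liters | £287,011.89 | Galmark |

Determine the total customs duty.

£7,235.99

Line 1 (51.25, Galmark, 2,357 liters, £287,011.89):
Base rate for 51.25 is £3.07/liter.
Duty = 2,357 × £3.07 = £7,235.99.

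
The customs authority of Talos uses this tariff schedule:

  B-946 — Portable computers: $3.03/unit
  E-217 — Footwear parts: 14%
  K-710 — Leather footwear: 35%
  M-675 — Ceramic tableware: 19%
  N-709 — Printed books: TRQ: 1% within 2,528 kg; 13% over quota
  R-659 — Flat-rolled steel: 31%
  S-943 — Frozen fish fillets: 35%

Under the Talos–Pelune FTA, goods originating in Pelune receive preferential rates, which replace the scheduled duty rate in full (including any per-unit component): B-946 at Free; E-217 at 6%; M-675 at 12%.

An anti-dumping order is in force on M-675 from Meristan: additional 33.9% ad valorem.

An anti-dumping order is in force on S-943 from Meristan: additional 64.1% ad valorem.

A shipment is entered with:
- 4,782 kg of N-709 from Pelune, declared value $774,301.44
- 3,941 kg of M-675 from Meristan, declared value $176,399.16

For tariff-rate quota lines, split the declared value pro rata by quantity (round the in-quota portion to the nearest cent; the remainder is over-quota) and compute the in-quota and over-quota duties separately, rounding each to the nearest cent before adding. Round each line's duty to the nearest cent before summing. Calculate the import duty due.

$144,854.30

Line 1 (N-709, Pelune, 4,782 kg, $774,301.44):
Code N-709 is under a tariff-rate quota (threshold 2,528 kg). In-quota: 2,528 kg at 1%; over-quota: 2,254 kg at 13%.
Pro-rata value split: in-quota = $774,301.44 × 2,528/4,782 = $409,333.76; over-quota = $774,301.44 − $409,333.76 = $364,967.68.
In-quota duty = $409,333.76 × 1% = $4,093.34. Over-quota duty = $364,967.68 × 13% = $47,445.80.
Line duty = $4,093.34 + $47,445.80 = $51,539.14.
Line 2 (M-675, Meristan, 3,941 kg, $176,399.16):
Base rate for M-675 is 19%.
M-675 has an FTA preferential rate, but origin Meristan is not Pelune; base rate stands.
Additional duty on M-675 from Meristan: +33.9%. Applied ad valorem rate: 19% + 33.9% = 52.9%.
Duty = $176,399.16 × 52.9% = $93,315.16.
Total = $51,539.14 + $93,315.16 = $144,854.30.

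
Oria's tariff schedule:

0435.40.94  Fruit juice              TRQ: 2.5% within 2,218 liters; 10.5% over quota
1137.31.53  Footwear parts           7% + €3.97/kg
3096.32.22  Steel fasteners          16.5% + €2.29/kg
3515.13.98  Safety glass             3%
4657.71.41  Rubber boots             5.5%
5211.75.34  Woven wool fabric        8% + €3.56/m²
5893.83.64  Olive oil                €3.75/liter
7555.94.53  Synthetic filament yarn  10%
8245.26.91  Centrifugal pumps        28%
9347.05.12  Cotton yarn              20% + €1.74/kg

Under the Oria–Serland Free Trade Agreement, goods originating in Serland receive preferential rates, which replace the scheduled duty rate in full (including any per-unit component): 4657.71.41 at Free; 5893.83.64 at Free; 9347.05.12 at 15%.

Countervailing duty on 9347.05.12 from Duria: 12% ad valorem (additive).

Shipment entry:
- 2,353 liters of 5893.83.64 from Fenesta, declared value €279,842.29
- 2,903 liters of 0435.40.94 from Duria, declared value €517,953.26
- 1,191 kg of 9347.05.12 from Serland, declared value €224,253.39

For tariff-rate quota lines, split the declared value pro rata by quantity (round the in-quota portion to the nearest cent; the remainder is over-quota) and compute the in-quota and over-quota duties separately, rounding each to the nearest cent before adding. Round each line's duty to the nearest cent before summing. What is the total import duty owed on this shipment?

€65,188.01

Line 1 (5893.83.64, Fenesta, 2,353 liters, €279,842.29):
Base rate for 5893.83.64 is €3.75/liter.
5893.83.64 has an FTA preferential rate, but origin Fenesta is not Serland; base rate stands.
Duty = 2,353 × €3.75 = €8,823.75.
Line 2 (0435.40.94, Duria, 2,903 liters, €517,953.26):
Code 0435.40.94 is under a tariff-rate quota (threshold 2,218 liters). In-quota: 2,218 liters at 2.5%; over-quota: 685 liters at 10.5%.
Pro-rata value split: in-quota = €517,953.26 × 2,218/2,903 = €395,735.56; over-quota = €517,953.26 − €395,735.56 = €122,217.70.
In-quota duty = €395,735.56 × 2.5% = €9,893.39. Over-quota duty = €122,217.70 × 10.5% = €12,832.86.
Line duty = €9,893.39 + €12,832.86 = €22,726.25.
Line 3 (9347.05.12, Serland, 1,191 kg, €224,253.39):
Base rate for 9347.05.12 is 20% + €1.74/kg.
Origin Serland qualifies under the Oria–Serland agreement and 9347.05.12 is covered: preferential rate 15% applies instead.
The additional-duty order on 9347.05.12 targets Duria, not Serland; it does not apply.
Duty = €224,253.39 × 15% = €33,638.01.
Total = €8,823.75 + €22,726.25 + €33,638.01 = €65,188.01.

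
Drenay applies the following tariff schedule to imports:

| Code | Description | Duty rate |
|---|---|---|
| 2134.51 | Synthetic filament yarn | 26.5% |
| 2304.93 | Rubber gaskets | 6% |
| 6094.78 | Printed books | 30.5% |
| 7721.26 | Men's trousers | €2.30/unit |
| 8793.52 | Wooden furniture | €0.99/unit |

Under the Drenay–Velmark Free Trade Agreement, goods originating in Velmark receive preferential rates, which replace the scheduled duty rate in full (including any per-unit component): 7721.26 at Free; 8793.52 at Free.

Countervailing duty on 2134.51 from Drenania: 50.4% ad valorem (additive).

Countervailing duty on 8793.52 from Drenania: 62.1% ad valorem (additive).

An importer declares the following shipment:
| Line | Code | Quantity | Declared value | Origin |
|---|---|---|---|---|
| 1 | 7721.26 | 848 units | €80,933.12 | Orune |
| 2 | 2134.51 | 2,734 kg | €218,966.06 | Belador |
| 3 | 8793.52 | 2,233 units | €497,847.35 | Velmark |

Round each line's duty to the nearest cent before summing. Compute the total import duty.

Line 1 (7721.26, Orune, 848 units, €80,933.12):
Base rate for 7721.26 is €2.30/unit.
7721.26 has an FTA preferential rate, but origin Orune is not Velmark; base rate stands.
Duty = 848 × €2.30 = €1,950.40.
Line 2 (2134.51, Belador, 2,734 kg, €218,966.06):
Base rate for 2134.51 is 26.5%.
The additional-duty order on 2134.51 targets Drenania, not Belador; it does not apply.
Duty = €218,966.06 × 26.5% = €58,026.01.
Line 3 (8793.52, Velmark, 2,233 units, €497,847.35):
Base rate for 8793.52 is €0.99/unit.
Origin Velmark qualifies under the Drenay–Velmark agreement and 8793.52 is covered: preferential rate Free applies instead.
The additional-duty order on 8793.52 targets Drenania, not Velmark; it does not apply.
Duty = €497,847.35 × 0% = €0.00.
Total = €1,950.40 + €58,026.01 + €0.00 = €59,976.41.

€59,976.41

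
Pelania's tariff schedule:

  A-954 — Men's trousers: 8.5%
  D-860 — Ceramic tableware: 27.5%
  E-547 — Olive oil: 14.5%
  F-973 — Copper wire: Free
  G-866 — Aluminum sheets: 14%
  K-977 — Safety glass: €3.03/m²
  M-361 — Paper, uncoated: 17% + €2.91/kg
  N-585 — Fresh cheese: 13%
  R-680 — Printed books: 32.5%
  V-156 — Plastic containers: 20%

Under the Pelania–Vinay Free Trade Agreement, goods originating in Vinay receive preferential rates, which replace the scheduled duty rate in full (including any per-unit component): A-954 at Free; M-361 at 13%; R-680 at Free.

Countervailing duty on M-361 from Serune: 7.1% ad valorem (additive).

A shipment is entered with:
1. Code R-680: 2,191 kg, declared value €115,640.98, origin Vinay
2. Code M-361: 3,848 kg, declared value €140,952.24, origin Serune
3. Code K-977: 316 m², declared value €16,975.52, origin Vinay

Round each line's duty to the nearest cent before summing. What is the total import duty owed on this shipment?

€46,124.65

Line 1 (R-680, Vinay, 2,191 kg, €115,640.98):
Base rate for R-680 is 32.5%.
Origin Vinay qualifies under the Pelania–Vinay agreement and R-680 is covered: preferential rate Free applies instead.
Duty = €115,640.98 × 0% = €0.00.
Line 2 (M-361, Serune, 3,848 kg, €140,952.24):
Base rate for M-361 is 17% + €2.91/kg.
M-361 has an FTA preferential rate, but origin Serune is not Vinay; base rate stands.
Additional duty on M-361 from Serune: +7.1%. Applied ad valorem rate: 17% + 7.1% = 24.1%.
Duty = €140,952.24 × 24.1% + 3,848 × €2.91 = €45,167.17.
Line 3 (K-977, Vinay, 316 m², €16,975.52):
Base rate for K-977 is €3.03/m².
Origin Vinay is the FTA partner but K-977 is not on the preference list; base rate stands.
Duty = 316 × €3.03 = €957.48.
Total = €0.00 + €45,167.17 + €957.48 = €46,124.65.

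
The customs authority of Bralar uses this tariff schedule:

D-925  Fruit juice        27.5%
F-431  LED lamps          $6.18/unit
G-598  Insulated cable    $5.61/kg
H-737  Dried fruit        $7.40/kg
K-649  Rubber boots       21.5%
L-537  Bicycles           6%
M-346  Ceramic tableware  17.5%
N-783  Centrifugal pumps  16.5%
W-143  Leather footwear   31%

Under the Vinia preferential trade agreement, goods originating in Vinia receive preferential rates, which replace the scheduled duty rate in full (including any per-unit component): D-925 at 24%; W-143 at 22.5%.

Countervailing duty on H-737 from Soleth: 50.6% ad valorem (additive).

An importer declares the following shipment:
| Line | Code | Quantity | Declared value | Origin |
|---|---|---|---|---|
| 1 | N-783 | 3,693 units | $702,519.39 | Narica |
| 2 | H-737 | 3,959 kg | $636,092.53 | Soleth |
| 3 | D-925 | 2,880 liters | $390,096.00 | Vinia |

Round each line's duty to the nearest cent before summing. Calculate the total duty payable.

Line 1 (N-783, Narica, 3,693 units, $702,519.39):
Base rate for N-783 is 16.5%.
Duty = $702,519.39 × 16.5% = $115,915.70.
Line 2 (H-737, Soleth, 3,959 kg, $636,092.53):
Base rate for H-737 is $7.40/kg.
Additional duty on H-737 from Soleth: +50.6% ad valorem. Applied ad valorem rate = 50.6%.
Duty = $636,092.53 × 50.6% + 3,959 × $7.40 = $351,159.42.
Line 3 (D-925, Vinia, 2,880 liters, $390,096.00):
Base rate for D-925 is 27.5%.
Origin Vinia qualifies under the Bralar–Vinia agreement and D-925 is covered: preferential rate 24% applies instead.
Duty = $390,096.00 × 24% = $93,623.04.
Total = $115,915.70 + $351,159.42 + $93,623.04 = $560,698.16.

$560,698.16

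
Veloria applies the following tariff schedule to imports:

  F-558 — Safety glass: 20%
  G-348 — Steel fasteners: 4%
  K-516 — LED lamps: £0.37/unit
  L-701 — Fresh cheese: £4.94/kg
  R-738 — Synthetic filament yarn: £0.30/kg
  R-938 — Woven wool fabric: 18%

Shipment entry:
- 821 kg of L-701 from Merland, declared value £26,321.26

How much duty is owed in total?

Line 1 (L-701, Merland, 821 kg, £26,321.26):
Base rate for L-701 is £4.94/kg.
Duty = 821 × £4.94 = £4,055.74.

£4,055.74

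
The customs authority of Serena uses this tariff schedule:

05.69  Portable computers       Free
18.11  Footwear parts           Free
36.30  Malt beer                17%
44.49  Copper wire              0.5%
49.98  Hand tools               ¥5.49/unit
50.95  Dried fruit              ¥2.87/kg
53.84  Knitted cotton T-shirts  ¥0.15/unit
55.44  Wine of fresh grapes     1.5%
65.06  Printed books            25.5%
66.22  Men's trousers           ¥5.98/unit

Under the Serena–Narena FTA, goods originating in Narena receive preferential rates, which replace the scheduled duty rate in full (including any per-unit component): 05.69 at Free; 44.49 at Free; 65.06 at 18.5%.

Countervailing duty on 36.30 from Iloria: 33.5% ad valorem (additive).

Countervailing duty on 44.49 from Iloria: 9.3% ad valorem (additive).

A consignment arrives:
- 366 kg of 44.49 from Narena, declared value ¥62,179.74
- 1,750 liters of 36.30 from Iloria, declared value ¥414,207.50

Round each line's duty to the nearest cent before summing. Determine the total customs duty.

¥209,174.79

Line 1 (44.49, Narena, 366 kg, ¥62,179.74):
Base rate for 44.49 is 0.5%.
Origin Narena qualifies under the Serena–Narena agreement and 44.49 is covered: preferential rate Free applies instead.
The additional-duty order on 44.49 targets Iloria, not Narena; it does not apply.
Duty = ¥62,179.74 × 0% = ¥0.00.
Line 2 (36.30, Iloria, 1,750 liters, ¥414,207.50):
Base rate for 36.30 is 17%.
Additional duty on 36.30 from Iloria: +33.5%. Applied ad valorem rate: 17% + 33.5% = 50.5%.
Duty = ¥414,207.50 × 50.5% = ¥209,174.79.
Total = ¥0.00 + ¥209,174.79 = ¥209,174.79.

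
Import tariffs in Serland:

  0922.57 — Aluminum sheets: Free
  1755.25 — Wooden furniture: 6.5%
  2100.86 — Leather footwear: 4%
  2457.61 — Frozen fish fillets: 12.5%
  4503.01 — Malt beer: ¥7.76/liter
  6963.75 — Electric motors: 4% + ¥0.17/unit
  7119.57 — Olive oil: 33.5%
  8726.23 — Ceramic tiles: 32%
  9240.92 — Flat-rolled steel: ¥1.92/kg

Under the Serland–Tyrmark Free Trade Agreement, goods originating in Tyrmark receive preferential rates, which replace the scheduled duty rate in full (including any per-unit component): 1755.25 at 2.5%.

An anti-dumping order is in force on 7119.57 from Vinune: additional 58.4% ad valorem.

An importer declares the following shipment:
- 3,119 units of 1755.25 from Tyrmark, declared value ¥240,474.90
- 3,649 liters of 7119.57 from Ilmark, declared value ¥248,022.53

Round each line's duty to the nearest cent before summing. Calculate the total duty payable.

Line 1 (1755.25, Tyrmark, 3,119 units, ¥240,474.90):
Base rate for 1755.25 is 6.5%.
Origin Tyrmark qualifies under the Serland–Tyrmark agreement and 1755.25 is covered: preferential rate 2.5% applies instead.
Duty = ¥240,474.90 × 2.5% = ¥6,011.87.
Line 2 (7119.57, Ilmark, 3,649 liters, ¥248,022.53):
Base rate for 7119.57 is 33.5%.
The additional-duty order on 7119.57 targets Vinune, not Ilmark; it does not apply.
Duty = ¥248,022.53 × 33.5% = ¥83,087.55.
Total = ¥6,011.87 + ¥83,087.55 = ¥89,099.42.

¥89,099.42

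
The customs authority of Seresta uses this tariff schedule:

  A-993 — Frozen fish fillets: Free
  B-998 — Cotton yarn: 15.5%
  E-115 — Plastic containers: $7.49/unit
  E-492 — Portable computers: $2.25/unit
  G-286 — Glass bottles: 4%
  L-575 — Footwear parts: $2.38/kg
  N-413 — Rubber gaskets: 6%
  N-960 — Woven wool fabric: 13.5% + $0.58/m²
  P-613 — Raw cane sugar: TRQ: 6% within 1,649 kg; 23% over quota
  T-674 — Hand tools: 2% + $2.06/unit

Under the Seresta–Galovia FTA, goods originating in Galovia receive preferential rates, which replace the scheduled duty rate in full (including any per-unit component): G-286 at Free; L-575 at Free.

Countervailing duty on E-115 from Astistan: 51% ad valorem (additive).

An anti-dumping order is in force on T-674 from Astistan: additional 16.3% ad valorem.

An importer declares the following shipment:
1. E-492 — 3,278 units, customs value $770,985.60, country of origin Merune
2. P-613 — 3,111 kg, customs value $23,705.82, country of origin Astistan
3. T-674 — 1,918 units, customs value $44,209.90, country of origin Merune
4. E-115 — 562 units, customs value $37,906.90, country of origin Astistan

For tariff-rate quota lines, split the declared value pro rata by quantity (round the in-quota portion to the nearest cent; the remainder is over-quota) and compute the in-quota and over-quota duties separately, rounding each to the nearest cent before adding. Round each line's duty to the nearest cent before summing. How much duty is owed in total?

$39,068.90

Line 1 (E-492, Merune, 3,278 units, $770,985.60):
Base rate for E-492 is $2.25/unit.
Duty = 3,278 × $2.25 = $7,375.50.
Line 2 (P-613, Astistan, 3,111 kg, $23,705.82):
Code P-613 is under a tariff-rate quota (threshold 1,649 kg). In-quota: 1,649 kg at 6%; over-quota: 1,462 kg at 23%.
Pro-rata value split: in-quota = $23,705.82 × 1,649/3,111 = $12,565.38; over-quota = $23,705.82 − $12,565.38 = $11,140.44.
In-quota duty = $12,565.38 × 6% = $753.92. Over-quota duty = $11,140.44 × 23% = $2,562.30.
Line duty = $753.92 + $2,562.30 = $3,316.22.
Line 3 (T-674, Merune, 1,918 units, $44,209.90):
Base rate for T-674 is 2% + $2.06/unit.
The additional-duty order on T-674 targets Astistan, not Merune; it does not apply.
Duty = $44,209.90 × 2% + 1,918 × $2.06 = $4,835.28.
Line 4 (E-115, Astistan, 562 units, $37,906.90):
Base rate for E-115 is $7.49/unit.
Additional duty on E-115 from Astistan: +51% ad valorem. Applied ad valorem rate = 51%.
Duty = $37,906.90 × 51% + 562 × $7.49 = $23,541.90.
Total = $7,375.50 + $3,316.22 + $4,835.28 + $23,541.90 = $39,068.90.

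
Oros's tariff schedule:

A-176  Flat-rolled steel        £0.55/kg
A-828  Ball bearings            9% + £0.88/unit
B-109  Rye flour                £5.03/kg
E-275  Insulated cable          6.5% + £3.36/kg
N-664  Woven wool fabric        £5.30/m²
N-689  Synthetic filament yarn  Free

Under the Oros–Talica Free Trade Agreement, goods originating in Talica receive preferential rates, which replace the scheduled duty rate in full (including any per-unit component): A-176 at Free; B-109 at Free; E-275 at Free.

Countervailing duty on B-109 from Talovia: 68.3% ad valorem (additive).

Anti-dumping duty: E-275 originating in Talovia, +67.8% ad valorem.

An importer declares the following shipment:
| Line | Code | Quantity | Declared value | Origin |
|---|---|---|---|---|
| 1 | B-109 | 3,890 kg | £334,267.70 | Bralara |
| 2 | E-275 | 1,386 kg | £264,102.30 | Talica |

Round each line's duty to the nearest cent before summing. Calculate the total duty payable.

£19,566.70

Line 1 (B-109, Bralara, 3,890 kg, £334,267.70):
Base rate for B-109 is £5.03/kg.
B-109 has an FTA preferential rate, but origin Bralara is not Talica; base rate stands.
The additional-duty order on B-109 targets Talovia, not Bralara; it does not apply.
Duty = 3,890 × £5.03 = £19,566.70.
Line 2 (E-275, Talica, 1,386 kg, £264,102.30):
Base rate for E-275 is 6.5% + £3.36/kg.
Origin Talica qualifies under the Oros–Talica agreement and E-275 is covered: preferential rate Free applies instead.
The additional-duty order on E-275 targets Talovia, not Talica; it does not apply.
Duty = £264,102.30 × 0% = £0.00.
Total = £19,566.70 + £0.00 = £19,566.70.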